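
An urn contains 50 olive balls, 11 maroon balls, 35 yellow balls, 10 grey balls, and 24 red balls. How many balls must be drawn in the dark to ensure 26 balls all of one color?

96

In the worst case we take at most 25 of each color, but all 11 maroon, all 10 grey, and all 24 red (fewer than 25), giving 25 + 11 + 25 + 10 + 24 = 95.
One more ball then forces some color to 26, so 95 + 1 = 96.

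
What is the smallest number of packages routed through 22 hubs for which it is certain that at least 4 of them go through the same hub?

67

There are 22 hubs acting as pigeonholes.
With 22 × 3 = 66 packages we could place exactly 3 in each, with no class reaching 4.
One more forces some class to hold 4, so 66 + 1 = 67.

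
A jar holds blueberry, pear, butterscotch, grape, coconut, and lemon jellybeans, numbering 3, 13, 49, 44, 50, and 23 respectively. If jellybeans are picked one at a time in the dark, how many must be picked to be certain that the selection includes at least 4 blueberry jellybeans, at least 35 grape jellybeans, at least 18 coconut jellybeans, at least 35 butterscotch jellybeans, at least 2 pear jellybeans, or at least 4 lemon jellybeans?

The worst case stops just short of every target: 3 blueberry, 1 pear, 34 butterscotch, 34 grape, 17 coconut, 3 lemon — 3 + 1 + 34 + 34 + 17 + 3 = 92 jellybeans.
One more jellybean must push some flavor to its target, so 92 + 1 = 93.

93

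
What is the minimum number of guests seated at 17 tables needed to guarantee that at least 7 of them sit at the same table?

There are 17 tables acting as pigeonholes.
With 17 × 6 = 102 guests we could place exactly 6 in each, with no class reaching 7.
One more forces some class to hold 7, so 102 + 1 = 103.

103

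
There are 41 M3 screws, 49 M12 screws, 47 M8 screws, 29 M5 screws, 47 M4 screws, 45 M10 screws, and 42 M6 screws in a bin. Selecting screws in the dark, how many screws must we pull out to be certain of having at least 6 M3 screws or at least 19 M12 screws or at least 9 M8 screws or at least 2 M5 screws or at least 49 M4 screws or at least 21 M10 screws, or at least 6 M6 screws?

105

Each of the 7 sizes has its own threshold; avoid all of them simultaneously.
The worst case stops just short of every target: 5 M3, 18 M12, 8 M8, 1 M5, all 47 M4, 20 M10, 5 M6 — 5 + 18 + 8 + 1 + 47 + 20 + 5 = 104 screws.
One more screw must push some size to its target, so 104 + 1 = 105.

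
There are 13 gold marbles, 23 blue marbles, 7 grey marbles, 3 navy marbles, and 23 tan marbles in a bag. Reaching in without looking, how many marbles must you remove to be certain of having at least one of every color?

The hardest color to obtain is navy: we could draw every other marble first — 69 − 3 = 66 marbles — without a single navy one.
The next draw must be navy, so 66 + 1 = 67.

67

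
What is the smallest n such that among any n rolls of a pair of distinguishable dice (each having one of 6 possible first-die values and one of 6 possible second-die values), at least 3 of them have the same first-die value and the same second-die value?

There are 6 × 6 = 36 (first-die value, second-die value) combinations acting as pigeonholes.
With 36 × 2 = 72 rolls of a pair of distinguishable dice we could place exactly 2 in each, with no (first-die value, second-die value) pair reaching 3.
One more forces some (first-die value, second-die value) pair to hold 3, so 72 + 1 = 73.

73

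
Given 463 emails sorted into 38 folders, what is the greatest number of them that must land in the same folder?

If each of the 38 folders held at most 12, the total would be at most 38 × 12 = 456 < 463, a contradiction.
So at least one holds ⌈463/38⌉ = 13.

13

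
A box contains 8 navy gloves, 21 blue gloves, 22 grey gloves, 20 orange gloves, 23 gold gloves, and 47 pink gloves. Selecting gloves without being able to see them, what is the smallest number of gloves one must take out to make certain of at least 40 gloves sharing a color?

Treat the 6 colors as pigeonholes.
In the worst case we take at most 39 of each color, but all 8 navy, all 21 blue, all 22 grey, all 20 orange, and all 23 gold (fewer than 39), giving 8 + 21 + 22 + 20 + 23 + 39 = 133.
One more glove then forces some color to 40, so 133 + 1 = 134.

134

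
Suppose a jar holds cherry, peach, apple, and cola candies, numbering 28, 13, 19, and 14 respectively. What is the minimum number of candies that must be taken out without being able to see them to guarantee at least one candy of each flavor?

The hardest flavor to obtain is peach: we could draw every other candy first — 74 − 13 = 61 candies — without a single peach one.
The next draw must be peach, so 61 + 1 = 62.

62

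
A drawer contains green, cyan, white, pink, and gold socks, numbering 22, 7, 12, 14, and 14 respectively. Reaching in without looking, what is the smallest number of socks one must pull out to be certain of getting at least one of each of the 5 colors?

The hardest color to obtain is cyan: we could draw every other sock first — 69 − 7 = 62 socks — without a single cyan one.
The next draw must be cyan, so 62 + 1 = 63.

63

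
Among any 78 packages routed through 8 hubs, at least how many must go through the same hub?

10

The 78 packages fall into 8 hubs.
If each of the 8 hubs held at most 9, the total would be at most 8 × 9 = 72 < 78, a contradiction.
So at least one holds ⌈78/8⌉ = 10.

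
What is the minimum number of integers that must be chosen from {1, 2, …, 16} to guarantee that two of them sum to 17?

9

Partition {1, …, 16} into 8 pairs: {1,16}, {2,15}, …, {8,9}.
Choosing 8 integers — say the integers 1 through 8 — takes one from each pair and avoids the property.
Choosing 9 forces two into the same pair by pigeonhole, and those sum to 17. So 9.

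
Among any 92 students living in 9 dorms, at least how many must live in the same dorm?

The 92 students fall into 9 dorms.
If each of the 9 dorms held at most 10, the total would be at most 9 × 10 = 90 < 92, a contradiction.
So at least one holds ⌈92/9⌉ = 11.

11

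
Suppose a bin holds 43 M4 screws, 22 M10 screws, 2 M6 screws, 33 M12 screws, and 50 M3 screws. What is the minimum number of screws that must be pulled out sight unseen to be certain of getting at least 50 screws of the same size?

In the worst case we take at most 49 of each size, but all 43 M4, all 22 M10, all 2 M6, and all 33 M12 (fewer than 49), giving 43 + 22 + 2 + 33 + 49 = 149.
One more screw then forces some size to 50, so 149 + 1 = 150.

150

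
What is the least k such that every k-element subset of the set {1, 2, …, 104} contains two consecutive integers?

Partition {1, …, 104} into 52 pairs: {1,2}, {3,4}, …, {103,104}.
Choosing 52 integers — say the 52 even numbers 2, 4, …, 104 — takes one from each pair and avoids the property.
Choosing 53 forces two into the same pair by pigeonhole, and those are consecutive. So 53.

53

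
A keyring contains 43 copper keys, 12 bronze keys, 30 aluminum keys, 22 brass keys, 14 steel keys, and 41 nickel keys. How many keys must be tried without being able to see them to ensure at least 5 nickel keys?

The worst case draws every non-nickel key first: 43 + 12 + 30 + 22 + 14 = 121.
The next 5 draws are then forced to be nickel, giving 121 + 5 = 126.

126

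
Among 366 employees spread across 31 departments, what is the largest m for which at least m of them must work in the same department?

The 366 employees fall into 31 departments.
If each of the 31 departments held at most 11, the total would be at most 31 × 11 = 341 < 366, a contradiction.
So at least one holds ⌈366/31⌉ = 12.

12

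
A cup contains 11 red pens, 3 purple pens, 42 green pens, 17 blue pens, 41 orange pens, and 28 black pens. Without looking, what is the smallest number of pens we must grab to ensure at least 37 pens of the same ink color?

132

In the worst case we take at most 36 of each ink color, but all 11 red, all 3 purple, all 17 blue, and all 28 black (fewer than 36), giving 11 + 3 + 36 + 17 + 36 + 28 = 131.
One more pen then forces some ink color to 37, so 131 + 1 = 132.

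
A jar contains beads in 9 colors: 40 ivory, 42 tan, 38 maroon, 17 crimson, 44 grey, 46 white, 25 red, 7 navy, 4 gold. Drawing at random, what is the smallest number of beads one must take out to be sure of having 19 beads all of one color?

137

Treat the 9 colors as pigeonholes.
In the worst case we take at most 18 of each color, but all 17 crimson, all 7 navy, and all 4 gold (fewer than 18), giving 18 + 18 + 18 + 17 + 18 + 18 + 18 + 7 + 4 = 136.
One more bead then forces some color to 19, so 136 + 1 = 137.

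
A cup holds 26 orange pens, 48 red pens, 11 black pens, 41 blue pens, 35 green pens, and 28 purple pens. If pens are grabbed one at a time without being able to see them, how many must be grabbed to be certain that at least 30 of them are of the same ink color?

Treat the 6 ink colors as pigeonholes.
In the worst case we take at most 29 of each ink color, but all 26 orange, all 11 black, and all 28 purple (fewer than 29), giving 26 + 29 + 11 + 29 + 29 + 28 = 152.
One more pen then forces some ink color to 30, so 152 + 1 = 153.

153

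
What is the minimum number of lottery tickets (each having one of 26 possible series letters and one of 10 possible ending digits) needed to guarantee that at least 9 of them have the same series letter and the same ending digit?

There are 26 × 10 = 260 (series letter, ending digit) combinations acting as pigeonholes.
With 260 × 8 = 2080 lottery tickets we could place exactly 8 in each, with no (series letter, ending digit) pair reaching 9.
One more forces some (series letter, ending digit) pair to hold 9, so 2080 + 1 = 2081.

2081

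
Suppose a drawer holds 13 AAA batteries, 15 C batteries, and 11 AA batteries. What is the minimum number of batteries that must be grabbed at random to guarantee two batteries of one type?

4

Treat the 3 types as pigeonholes.
The worst case takes 1 battery of each type without reaching 2 of any: 3 × 1 = 3.
The next battery must bring some type to 2, so 3 + 1 = 4.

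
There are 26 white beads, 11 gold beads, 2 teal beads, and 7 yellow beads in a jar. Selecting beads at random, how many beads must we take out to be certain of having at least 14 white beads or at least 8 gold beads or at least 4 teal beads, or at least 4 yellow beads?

26

The worst case stops just short of every target: 13 white, 7 gold, all 2 teal, 3 yellow — 13 + 7 + 2 + 3 = 25 beads.
One more bead must push some color to its target, so 25 + 1 = 26.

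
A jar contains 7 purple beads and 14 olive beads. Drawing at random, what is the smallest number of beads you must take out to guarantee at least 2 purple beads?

16

The worst case draws every non-purple bead first: 14.
The next 2 draws are then forced to be purple, giving 14 + 2 = 16.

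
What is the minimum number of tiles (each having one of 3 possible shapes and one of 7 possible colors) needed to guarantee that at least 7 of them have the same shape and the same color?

127

There are 3 × 7 = 21 (shape, color) combinations acting as pigeonholes.
With 21 × 6 = 126 tiles we could place exactly 6 in each, with no (shape, color) pair reaching 7.
One more forces some (shape, color) pair to hold 7, so 126 + 1 = 127.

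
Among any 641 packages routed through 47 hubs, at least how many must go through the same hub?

14

The 641 packages fall into 47 hubs.
If each of the 47 hubs held at most 13, the total would be at most 47 × 13 = 611 < 641, a contradiction.
So at least one holds ⌈641/47⌉ = 14.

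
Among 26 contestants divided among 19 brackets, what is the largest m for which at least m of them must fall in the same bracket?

The 26 contestants fall into 19 brackets.
If each of the 19 brackets held at most 1, the total would be at most 19 × 1 = 19 < 26, a contradiction.
So at least one holds ⌈26/19⌉ = 2.

2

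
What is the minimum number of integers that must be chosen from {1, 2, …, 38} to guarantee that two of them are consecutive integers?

20

Partition {1, …, 38} into 19 pairs: {1,2}, {3,4}, …, {37,38}.
Choosing 19 integers — say the 19 even numbers 2, 4, …, 38 — takes one from each pair and avoids the property.
Choosing 20 forces two into the same pair by pigeonhole, and those are consecutive. So 20.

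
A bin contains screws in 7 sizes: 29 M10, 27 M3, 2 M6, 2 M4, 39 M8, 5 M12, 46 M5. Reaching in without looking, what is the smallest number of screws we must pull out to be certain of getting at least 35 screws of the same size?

134

Treat the 7 sizes as pigeonholes.
In the worst case we take at most 34 of each size, but all 29 M10, all 27 M3, all 2 M6, all 2 M4, and all 5 M12 (fewer than 34), giving 29 + 27 + 2 + 2 + 34 + 5 + 34 = 133.
One more screw then forces some size to 35, so 133 + 1 = 134.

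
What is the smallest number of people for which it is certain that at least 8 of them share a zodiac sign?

85

There are 12 zodiac signs acting as pigeonholes.
With 12 × 7 = 84 people we could place exactly 7 in each, with no class reaching 8.
One more forces some class to hold 8, so 84 + 1 = 85.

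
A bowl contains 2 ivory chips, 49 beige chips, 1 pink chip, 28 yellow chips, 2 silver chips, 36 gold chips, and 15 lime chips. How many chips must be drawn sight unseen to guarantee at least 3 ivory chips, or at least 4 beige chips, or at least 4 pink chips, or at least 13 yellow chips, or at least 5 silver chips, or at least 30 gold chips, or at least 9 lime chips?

Each of the 7 colors has its own threshold; avoid all of them simultaneously.
The worst case stops just short of every target: 2 ivory, 3 beige, all 1 pink, 12 yellow, all 2 silver, 29 gold, 8 lime — 2 + 3 + 1 + 12 + 2 + 29 + 8 = 57 chips.
One more chip must push some color to its target, so 57 + 1 = 58.

58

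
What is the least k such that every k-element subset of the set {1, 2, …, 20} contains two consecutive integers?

Partition {1, …, 20} into 10 pairs: {1,2}, {3,4}, …, {19,20}.
Choosing 10 integers — say the 10 even numbers 2, 4, …, 20 — takes one from each pair and avoids the property.
Choosing 11 forces two into the same pair by pigeonhole, and those are consecutive. So 11.

11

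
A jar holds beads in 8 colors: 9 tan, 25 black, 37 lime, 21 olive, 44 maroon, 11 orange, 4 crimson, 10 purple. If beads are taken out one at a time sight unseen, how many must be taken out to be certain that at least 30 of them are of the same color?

In the worst case we take at most 29 of each color, but all 9 tan, all 25 black, all 21 olive, all 11 orange, all 4 crimson, and all 10 purple (fewer than 29), giving 9 + 25 + 29 + 21 + 29 + 11 + 4 + 10 = 138.
One more bead then forces some color to 30, so 138 + 1 = 139.

139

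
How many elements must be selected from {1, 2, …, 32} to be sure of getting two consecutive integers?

17

Partition {1, …, 32} into 16 pairs: {1,2}, {3,4}, …, {31,32}.
Choosing 16 integers — say the 16 even numbers 2, 4, …, 32 — takes one from each pair and avoids the property.
Choosing 17 forces two into the same pair by pigeonhole, and those are consecutive. So 17.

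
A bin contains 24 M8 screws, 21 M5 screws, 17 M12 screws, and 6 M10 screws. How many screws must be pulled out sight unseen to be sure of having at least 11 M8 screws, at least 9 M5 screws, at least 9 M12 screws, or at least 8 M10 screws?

The worst case stops just short of every target: 10 M8, 8 M5, 8 M12, all 6 M10 — 10 + 8 + 8 + 6 = 32 screws.
One more screw must push some size to its target, so 32 + 1 = 33.

33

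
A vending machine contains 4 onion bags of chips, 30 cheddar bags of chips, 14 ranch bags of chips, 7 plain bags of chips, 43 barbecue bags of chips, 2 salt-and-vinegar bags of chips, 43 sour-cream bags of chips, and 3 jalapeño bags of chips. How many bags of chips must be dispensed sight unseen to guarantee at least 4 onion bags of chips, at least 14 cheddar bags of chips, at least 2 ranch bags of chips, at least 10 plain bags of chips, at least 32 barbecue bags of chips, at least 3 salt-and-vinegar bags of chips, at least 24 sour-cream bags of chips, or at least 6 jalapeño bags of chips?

84

Each of the 8 flavors has its own threshold; avoid all of them simultaneously.
The worst case stops just short of every target: 3 onion, 13 cheddar, 1 ranch, all 7 plain, 31 barbecue, 2 salt-and-vinegar, 23 sour-cream, all 3 jalapeño — 3 + 13 + 1 + 7 + 31 + 2 + 23 + 3 = 83 bags of chips.
One more bag of chips must push some flavor to its target, so 83 + 1 = 84.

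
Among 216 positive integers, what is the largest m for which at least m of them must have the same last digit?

There are 10 possible last digits, which serve as the pigeonholes.
If each of the 10 possible last digits held at most 21, the total would be at most 10 × 21 = 210 < 216, a contradiction.
So at least one holds ⌈216/10⌉ = 22.

22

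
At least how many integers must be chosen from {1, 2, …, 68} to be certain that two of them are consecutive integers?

35

Partition {1, …, 68} into 34 pairs: {1,2}, {3,4}, …, {67,68}.
Choosing 34 integers — say the 34 even numbers 2, 4, …, 68 — takes one from each pair and avoids the property.
Choosing 35 forces two into the same pair by pigeonhole, and those are consecutive. So 35.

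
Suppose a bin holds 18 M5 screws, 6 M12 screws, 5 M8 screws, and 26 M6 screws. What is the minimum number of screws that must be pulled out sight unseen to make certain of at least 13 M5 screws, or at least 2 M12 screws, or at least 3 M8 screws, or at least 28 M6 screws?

The worst case stops just short of every target: 12 M5, 1 M12, 2 M8, all 26 M6 — 12 + 1 + 2 + 26 = 41 screws.
One more screw must push some size to its target, so 41 + 1 = 42.

42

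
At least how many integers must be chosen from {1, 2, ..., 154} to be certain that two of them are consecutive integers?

78

Partition {1, …, 154} into 77 pairs: {1,2}, {3,4}, …, {153,154}.
Choosing 77 integers — say the 77 even numbers 2, 4, …, 154 — takes one from each pair and avoids the property.
Choosing 78 forces two into the same pair by pigeonhole, and those are consecutive. So 78.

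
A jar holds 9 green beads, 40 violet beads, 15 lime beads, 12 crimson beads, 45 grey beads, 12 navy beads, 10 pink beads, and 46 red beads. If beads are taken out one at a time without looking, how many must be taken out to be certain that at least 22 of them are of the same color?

122

In the worst case we take at most 21 of each color, but all 9 green, all 15 lime, all 12 crimson, all 12 navy, and all 10 pink (fewer than 21), giving 9 + 21 + 15 + 12 + 21 + 12 + 10 + 21 = 121.
One more bead then forces some color to 22, so 121 + 1 = 122.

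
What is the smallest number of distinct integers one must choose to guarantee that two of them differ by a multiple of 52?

53

Use the pigeonhole principle on residue classes: two integers differ by a multiple of 52 exactly when they share a remainder mod 52.
There are 52 residue classes mod 52, so 52 integers can all lie in distinct classes.
One more integer must repeat a residue, giving a difference divisible by 52. So n = 52 + 1 = 53.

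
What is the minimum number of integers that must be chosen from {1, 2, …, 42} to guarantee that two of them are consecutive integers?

Partition {1, …, 42} into 21 pairs: {1,2}, {3,4}, …, {41,42}.
Choosing 21 integers — say the 21 even numbers 2, 4, …, 42 — takes one from each pair and avoids the property.
Choosing 22 forces two into the same pair by pigeonhole, and those are consecutive. So 22.

22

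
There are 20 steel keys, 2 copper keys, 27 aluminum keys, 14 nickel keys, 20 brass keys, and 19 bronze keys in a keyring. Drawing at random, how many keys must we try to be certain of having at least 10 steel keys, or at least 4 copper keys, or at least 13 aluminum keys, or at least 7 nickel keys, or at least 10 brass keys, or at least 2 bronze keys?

40

The worst case stops just short of every target: 9 steel, all 2 copper, 12 aluminum, 6 nickel, 9 brass, 1 bronze — 9 + 2 + 12 + 6 + 9 + 1 = 39 keys.
One more key must push some type to its target, so 39 + 1 = 40.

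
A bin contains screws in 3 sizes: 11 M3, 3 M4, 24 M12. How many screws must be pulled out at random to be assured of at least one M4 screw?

The worst case draws every non-M4 screw first: 11 + 24 = 35.
The next draw is then forced to be M4, giving 35 + 1 = 36.

36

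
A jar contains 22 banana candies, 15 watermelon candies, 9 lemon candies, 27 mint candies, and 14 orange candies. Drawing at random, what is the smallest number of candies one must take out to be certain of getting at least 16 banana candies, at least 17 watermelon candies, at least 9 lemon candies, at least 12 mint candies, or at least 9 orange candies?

The worst case stops just short of every target: 15 banana, all 15 watermelon, 8 lemon, 11 mint, 8 orange — 15 + 15 + 8 + 11 + 8 = 57 candies.
One more candy must push some flavor to its target, so 57 + 1 = 58.

58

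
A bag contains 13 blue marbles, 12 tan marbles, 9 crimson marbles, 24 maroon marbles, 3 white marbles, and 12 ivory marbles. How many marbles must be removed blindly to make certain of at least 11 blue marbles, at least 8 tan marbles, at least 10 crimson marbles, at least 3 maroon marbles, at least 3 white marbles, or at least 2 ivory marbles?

Each of the 6 colors has its own threshold; avoid all of them simultaneously.
The worst case stops just short of every target: 10 blue, 7 tan, 9 crimson, 2 maroon, 2 white, 1 ivory — 10 + 7 + 9 + 2 + 2 + 1 = 31 marbles.
One more marble must push some color to its target, so 31 + 1 = 32.

32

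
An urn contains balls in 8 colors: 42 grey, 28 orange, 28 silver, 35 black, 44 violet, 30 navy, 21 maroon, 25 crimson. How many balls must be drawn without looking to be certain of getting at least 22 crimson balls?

250

The worst case draws every non-crimson ball first: 42 + 28 + 28 + 35 + 44 + 30 + 21 = 228.
The next 22 draws are then forced to be crimson, giving 228 + 22 = 250.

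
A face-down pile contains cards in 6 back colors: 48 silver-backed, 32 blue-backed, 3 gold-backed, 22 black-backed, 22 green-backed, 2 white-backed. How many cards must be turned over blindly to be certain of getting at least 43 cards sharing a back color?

Treat the 6 back colors as pigeonholes.
In the worst case we take at most 42 of each back color, but all 32 blue-backed, all 3 gold-backed, all 22 black-backed, all 22 green-backed, and all 2 white-backed (fewer than 42), giving 42 + 32 + 3 + 22 + 22 + 2 = 123.
One more card then forces some back color to 43, so 123 + 1 = 124.

124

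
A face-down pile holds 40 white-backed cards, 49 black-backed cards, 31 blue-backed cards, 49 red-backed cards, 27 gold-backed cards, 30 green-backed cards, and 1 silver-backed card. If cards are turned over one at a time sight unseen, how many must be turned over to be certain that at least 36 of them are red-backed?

214

The worst case draws every non-red-backed card first: 40 + 49 + 31 + 27 + 30 + 1 = 178.
The next 36 draws are then forced to be red-backed, giving 178 + 36 = 214.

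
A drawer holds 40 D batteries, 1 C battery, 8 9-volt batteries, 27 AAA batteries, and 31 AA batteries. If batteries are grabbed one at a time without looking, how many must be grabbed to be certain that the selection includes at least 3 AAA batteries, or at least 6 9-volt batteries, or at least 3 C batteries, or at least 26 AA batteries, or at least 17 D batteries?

The worst case stops just short of every target: 16 D, all 1 C, 5 9-volt, 2 AAA, 25 AA — 16 + 1 + 5 + 2 + 25 = 49 batteries.
One more battery must push some type to its target, so 49 + 1 = 50.

50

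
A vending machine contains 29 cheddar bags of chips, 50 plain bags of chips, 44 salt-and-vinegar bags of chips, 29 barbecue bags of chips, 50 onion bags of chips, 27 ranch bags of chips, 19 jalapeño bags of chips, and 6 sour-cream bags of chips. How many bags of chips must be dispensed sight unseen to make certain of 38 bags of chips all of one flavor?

222

Treat the 8 flavors as pigeonholes.
In the worst case we take at most 37 of each flavor, but all 29 cheddar, all 29 barbecue, all 27 ranch, all 19 jalapeño, and all 6 sour-cream (fewer than 37), giving 29 + 37 + 37 + 29 + 37 + 27 + 19 + 6 = 221.
One more bag of chips then forces some flavor to 38, so 221 + 1 = 222.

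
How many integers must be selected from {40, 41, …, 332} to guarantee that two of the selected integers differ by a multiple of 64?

65

Group the integers by remainder mod 64; there are 64 residue classes, each nonempty in this range.
Choosing one from each class (64 integers) avoids any shared remainder.
One more choice must repeat a class, so two differ by a multiple of 64. Hence 64 + 1 = 65.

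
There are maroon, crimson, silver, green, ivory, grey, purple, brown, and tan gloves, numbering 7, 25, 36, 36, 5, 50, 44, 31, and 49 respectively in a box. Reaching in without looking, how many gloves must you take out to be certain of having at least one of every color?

The hardest color to obtain is ivory: we could draw every other glove first — 283 − 5 = 278 gloves — without a single ivory one.
The next draw must be ivory, so 278 + 1 = 279.

279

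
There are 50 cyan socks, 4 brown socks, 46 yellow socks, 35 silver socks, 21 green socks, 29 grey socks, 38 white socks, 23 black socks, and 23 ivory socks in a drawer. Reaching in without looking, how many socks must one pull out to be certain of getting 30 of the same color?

217

In the worst case we take at most 29 of each color, but all 4 brown, all 21 green, all 23 black, and all 23 ivory (fewer than 29), giving 29 + 4 + 29 + 29 + 21 + 29 + 29 + 23 + 23 = 216.
One more sock then forces some color to 30, so 216 + 1 = 217.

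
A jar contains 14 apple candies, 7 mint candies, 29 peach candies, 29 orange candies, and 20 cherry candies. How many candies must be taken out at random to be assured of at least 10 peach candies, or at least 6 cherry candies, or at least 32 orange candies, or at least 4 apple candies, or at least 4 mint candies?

50

The worst case stops just short of every target: 3 apple, 3 mint, 9 peach, all 29 orange, 5 cherry — 3 + 3 + 9 + 29 + 5 = 49 candies.
One more candy must push some flavor to its target, so 49 + 1 = 50.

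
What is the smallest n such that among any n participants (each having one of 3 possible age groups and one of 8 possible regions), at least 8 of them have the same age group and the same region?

169

There are 3 × 8 = 24 (age group, region) combinations acting as pigeonholes.
With 24 × 7 = 168 participants we could place exactly 7 in each, with no (age group, region) pair reaching 8.
One more forces some (age group, region) pair to hold 8, so 168 + 1 = 169.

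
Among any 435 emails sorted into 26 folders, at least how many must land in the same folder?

17

The 435 emails fall into 26 folders.
If each of the 26 folders held at most 16, the total would be at most 26 × 16 = 416 < 435, a contradiction.
So at least one holds ⌈435/26⌉ = 17.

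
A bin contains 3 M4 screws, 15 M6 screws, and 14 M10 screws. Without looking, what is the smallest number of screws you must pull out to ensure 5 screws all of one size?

12

In the worst case we take at most 4 of each size, but all 3 M4 (fewer than 4), giving 3 + 4 + 4 = 11.
One more screw then forces some size to 5, so 11 + 1 = 12.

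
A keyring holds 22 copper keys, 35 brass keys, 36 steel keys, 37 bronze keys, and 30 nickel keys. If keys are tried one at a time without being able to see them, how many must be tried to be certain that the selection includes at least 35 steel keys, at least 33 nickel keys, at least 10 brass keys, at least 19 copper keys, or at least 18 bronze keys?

109

The worst case stops just short of every target: 18 copper, 9 brass, 34 steel, 17 bronze, all 30 nickel — 18 + 9 + 34 + 17 + 30 = 108 keys.
One more key must push some type to its target, so 108 + 1 = 109.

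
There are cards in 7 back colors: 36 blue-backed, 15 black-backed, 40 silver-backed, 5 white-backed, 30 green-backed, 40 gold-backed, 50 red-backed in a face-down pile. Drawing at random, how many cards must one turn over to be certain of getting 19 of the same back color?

111

In the worst case we take at most 18 of each back color, but all 15 black-backed and all 5 white-backed (fewer than 18), giving 18 + 15 + 18 + 5 + 18 + 18 + 18 = 110.
One more card then forces some back color to 19, so 110 + 1 = 111.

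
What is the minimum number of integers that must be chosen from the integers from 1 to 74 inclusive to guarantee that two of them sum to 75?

38

Partition {1, …, 74} into 37 pairs: {1,74}, {2,73}, …, {37,38}.
Choosing 37 integers — say the integers 1 through 37 — takes one from each pair and avoids the property.
Choosing 38 forces two into the same pair by pigeonhole, and those sum to 75. So 38.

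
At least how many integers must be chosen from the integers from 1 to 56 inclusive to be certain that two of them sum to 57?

Partition {1, …, 56} into 28 pairs: {1,56}, {2,55}, …, {28,29}.
Choosing 28 integers — say the integers 1 through 28 — takes one from each pair and avoids the property.
Choosing 29 forces two into the same pair by pigeonhole, and those sum to 57. So 29.

29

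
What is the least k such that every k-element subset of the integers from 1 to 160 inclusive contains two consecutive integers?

Partition {1, …, 160} into 80 pairs: {1,2}, {3,4}, …, {159,160}.
Choosing 80 integers — say the 80 even numbers 2, 4, …, 160 — takes one from each pair and avoids the property.
Choosing 81 forces two into the same pair by pigeonhole, and those are consecutive. So 81.

81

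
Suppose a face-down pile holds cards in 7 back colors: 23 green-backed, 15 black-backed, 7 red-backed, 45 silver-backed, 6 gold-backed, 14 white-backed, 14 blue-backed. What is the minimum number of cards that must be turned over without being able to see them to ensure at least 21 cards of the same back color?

Treat the 7 back colors as pigeonholes.
In the worst case we take at most 20 of each back color, but all 15 black-backed, all 7 red-backed, all 6 gold-backed, all 14 white-backed, and all 14 blue-backed (fewer than 20), giving 20 + 15 + 7 + 20 + 6 + 14 + 14 = 96.
One more card then forces some back color to 21, so 96 + 1 = 97.

97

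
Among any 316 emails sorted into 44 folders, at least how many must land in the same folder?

8

If each of the 44 folders held at most 7, the total would be at most 44 × 7 = 308 < 316, a contradiction.
So at least one holds ⌈316/44⌉ = 8.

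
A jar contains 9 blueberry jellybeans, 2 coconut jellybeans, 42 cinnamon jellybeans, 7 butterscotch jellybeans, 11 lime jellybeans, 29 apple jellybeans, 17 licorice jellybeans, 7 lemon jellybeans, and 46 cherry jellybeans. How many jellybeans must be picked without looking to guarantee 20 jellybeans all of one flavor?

Treat the 9 flavors as pigeonholes.
In the worst case we take at most 19 of each flavor, but all 9 blueberry, all 2 coconut, all 7 butterscotch, all 11 lime, all 17 licorice, and all 7 lemon (fewer than 19), giving 9 + 2 + 19 + 7 + 11 + 19 + 17 + 7 + 19 = 110.
One more jellybean then forces some flavor to 20, so 110 + 1 = 111.

111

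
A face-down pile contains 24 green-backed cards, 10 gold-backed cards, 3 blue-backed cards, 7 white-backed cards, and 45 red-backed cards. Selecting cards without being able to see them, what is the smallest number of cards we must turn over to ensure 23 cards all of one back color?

Treat the 5 back colors as pigeonholes.
In the worst case we take at most 22 of each back color, but all 10 gold-backed, all 3 blue-backed, and all 7 white-backed (fewer than 22), giving 22 + 10 + 3 + 7 + 22 = 64.
One more card then forces some back color to 23, so 64 + 1 = 65.

65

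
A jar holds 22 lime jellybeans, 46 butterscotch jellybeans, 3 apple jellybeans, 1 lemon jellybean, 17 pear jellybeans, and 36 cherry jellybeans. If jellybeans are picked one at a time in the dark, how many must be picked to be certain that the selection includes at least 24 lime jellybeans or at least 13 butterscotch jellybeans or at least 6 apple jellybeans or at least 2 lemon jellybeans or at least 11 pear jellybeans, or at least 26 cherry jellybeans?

74

The worst case stops just short of every target: all 22 lime, 12 butterscotch, all 3 apple, 1 lemon, 10 pear, 25 cherry — 22 + 12 + 3 + 1 + 10 + 25 = 73 jellybeans.
One more jellybean must push some flavor to its target, so 73 + 1 = 74.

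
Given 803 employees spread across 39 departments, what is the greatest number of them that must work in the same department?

21

The 803 employees fall into 39 departments.
If each of the 39 departments held at most 20, the total would be at most 39 × 20 = 780 < 803, a contradiction.
So at least one holds ⌈803/39⌉ = 21.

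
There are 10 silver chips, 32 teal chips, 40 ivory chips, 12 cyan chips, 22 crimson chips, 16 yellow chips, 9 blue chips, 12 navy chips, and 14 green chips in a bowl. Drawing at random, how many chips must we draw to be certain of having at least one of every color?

The hardest color to obtain is blue: we could draw every other chip first — 167 − 9 = 158 chips — without a single blue one.
The next draw must be blue, so 158 + 1 = 159.

159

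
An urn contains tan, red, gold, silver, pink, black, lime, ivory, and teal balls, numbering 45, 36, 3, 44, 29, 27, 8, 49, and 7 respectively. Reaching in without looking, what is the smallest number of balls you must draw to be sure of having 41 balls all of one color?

Treat the 9 colors as pigeonholes.
In the worst case we take at most 40 of each color, but all 36 red, all 3 gold, all 29 pink, all 27 black, all 8 lime, and all 7 teal (fewer than 40), giving 40 + 36 + 3 + 40 + 29 + 27 + 8 + 40 + 7 = 230.
One more ball then forces some color to 41, so 230 + 1 = 231.

231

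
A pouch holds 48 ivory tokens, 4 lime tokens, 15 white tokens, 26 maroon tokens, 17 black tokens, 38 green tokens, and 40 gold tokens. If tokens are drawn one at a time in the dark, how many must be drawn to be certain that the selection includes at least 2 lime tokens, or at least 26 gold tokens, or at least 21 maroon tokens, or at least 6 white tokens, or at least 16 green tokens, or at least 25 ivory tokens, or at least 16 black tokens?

The worst case stops just short of every target: 24 ivory, 1 lime, 5 white, 20 maroon, 15 black, 15 green, 25 gold — 24 + 1 + 5 + 20 + 15 + 15 + 25 = 105 tokens.
One more token must push some color to its target, so 105 + 1 = 106.

106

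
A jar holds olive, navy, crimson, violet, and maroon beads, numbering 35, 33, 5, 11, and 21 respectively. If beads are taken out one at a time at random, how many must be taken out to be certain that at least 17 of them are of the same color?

65

In the worst case we take at most 16 of each color, but all 5 crimson and all 11 violet (fewer than 16), giving 16 + 16 + 5 + 11 + 16 = 64.
One more bead then forces some color to 17, so 64 + 1 = 65.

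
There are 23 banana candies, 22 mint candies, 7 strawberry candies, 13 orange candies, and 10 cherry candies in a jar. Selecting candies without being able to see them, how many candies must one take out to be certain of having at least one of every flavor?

69

The hardest flavor to obtain is strawberry: we could draw every other candy first — 75 − 7 = 68 candies — without a single strawberry one.
The next draw must be strawberry, so 68 + 1 = 69.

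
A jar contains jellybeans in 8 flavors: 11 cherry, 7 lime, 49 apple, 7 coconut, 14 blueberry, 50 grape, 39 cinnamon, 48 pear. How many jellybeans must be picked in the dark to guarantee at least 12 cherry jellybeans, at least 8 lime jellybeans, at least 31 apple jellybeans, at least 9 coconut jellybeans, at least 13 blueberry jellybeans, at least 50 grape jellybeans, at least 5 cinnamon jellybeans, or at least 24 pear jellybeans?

The worst case stops just short of every target: 11 cherry, 7 lime, 30 apple, all 7 coconut, 12 blueberry, 49 grape, 4 cinnamon, 23 pear — 11 + 7 + 30 + 7 + 12 + 49 + 4 + 23 = 143 jellybeans.
One more jellybean must push some flavor to its target, so 143 + 1 = 144.

144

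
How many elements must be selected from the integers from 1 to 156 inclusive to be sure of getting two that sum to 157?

Partition {1, …, 156} into 78 pairs: {1,156}, {2,155}, …, {78,79}.
Choosing 78 integers — say the integers 1 through 78 — takes one from each pair and avoids the property.
Choosing 79 forces two into the same pair by pigeonhole, and those sum to 157. So 79.

79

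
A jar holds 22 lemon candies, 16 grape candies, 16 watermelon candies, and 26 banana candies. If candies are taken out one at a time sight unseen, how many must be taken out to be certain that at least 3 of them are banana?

57

To avoid banana candies as long as possible, exhaust the other 3 flavors first.
The worst case draws every non-banana candy first: 22 + 16 + 16 = 54.
The next 3 draws are then forced to be banana, giving 54 + 3 = 57.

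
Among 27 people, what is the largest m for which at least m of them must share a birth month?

There are 12 months of the year, which serve as the pigeonholes.
If each of the 12 months of the year held at most 2, the total would be at most 12 × 2 = 24 < 27, a contradiction.
So at least one holds ⌈27/12⌉ = 3.

3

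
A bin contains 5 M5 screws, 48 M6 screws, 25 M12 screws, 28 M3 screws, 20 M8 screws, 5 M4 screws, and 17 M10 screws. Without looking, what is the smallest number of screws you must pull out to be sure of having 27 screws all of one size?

Treat the 7 sizes as pigeonholes.
In the worst case we take at most 26 of each size, but all 5 M5, all 25 M12, all 20 M8, all 5 M4, and all 17 M10 (fewer than 26), giving 5 + 26 + 25 + 26 + 20 + 5 + 17 = 124.
One more screw then forces some size to 27, so 124 + 1 = 125.

125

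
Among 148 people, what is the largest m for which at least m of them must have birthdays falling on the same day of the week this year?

There are 7 days of the week, which serve as the pigeonholes.
If each of the 7 days of the week held at most 21, the total would be at most 7 × 21 = 147 < 148, a contradiction.
So at least one holds ⌈148/7⌉ = 22.

22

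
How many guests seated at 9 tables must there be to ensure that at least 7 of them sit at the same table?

55

There are 9 tables acting as pigeonholes.
With 9 × 6 = 54 guests we could place exactly 6 in each, with no class reaching 7.
One more forces some class to hold 7, so 54 + 1 = 55.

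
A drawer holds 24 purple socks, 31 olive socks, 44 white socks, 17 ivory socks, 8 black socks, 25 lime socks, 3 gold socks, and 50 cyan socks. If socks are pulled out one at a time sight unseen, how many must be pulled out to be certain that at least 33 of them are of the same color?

173

Treat the 8 colors as pigeonholes.
In the worst case we take at most 32 of each color, but all 24 purple, all 31 olive, all 17 ivory, all 8 black, all 25 lime, and all 3 gold (fewer than 32), giving 24 + 31 + 32 + 17 + 8 + 25 + 3 + 32 = 172.
One more sock then forces some color to 33, so 172 + 1 = 173.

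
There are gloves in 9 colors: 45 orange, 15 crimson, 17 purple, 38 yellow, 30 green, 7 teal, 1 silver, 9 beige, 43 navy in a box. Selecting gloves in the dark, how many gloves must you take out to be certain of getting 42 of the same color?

200

Treat the 9 colors as pigeonholes.
In the worst case we take at most 41 of each color, but all 15 crimson, all 17 purple, all 38 yellow, all 30 green, all 7 teal, all 1 silver, and all 9 beige (fewer than 41), giving 41 + 15 + 17 + 38 + 30 + 7 + 1 + 9 + 41 = 199.
One more glove then forces some color to 42, so 199 + 1 = 200.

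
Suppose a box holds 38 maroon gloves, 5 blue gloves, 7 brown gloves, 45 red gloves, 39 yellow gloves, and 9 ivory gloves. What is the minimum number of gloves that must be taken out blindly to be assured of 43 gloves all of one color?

In the worst case we take at most 42 of each color, but all 38 maroon, all 5 blue, all 7 brown, all 39 yellow, and all 9 ivory (fewer than 42), giving 38 + 5 + 7 + 42 + 39 + 9 = 140.
One more glove then forces some color to 43, so 140 + 1 = 141.

141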